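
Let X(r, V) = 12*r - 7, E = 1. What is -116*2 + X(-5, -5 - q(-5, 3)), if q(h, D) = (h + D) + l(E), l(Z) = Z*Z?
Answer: -299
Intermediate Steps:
l(Z) = Z²
q(h, D) = 1 + D + h (q(h, D) = (h + D) + 1² = (D + h) + 1 = 1 + D + h)
X(r, V) = -7 + 12*r
-116*2 + X(-5, -5 - q(-5, 3)) = -116*2 + (-7 + 12*(-5)) = -232 + (-7 - 60) = -232 - 67 = -299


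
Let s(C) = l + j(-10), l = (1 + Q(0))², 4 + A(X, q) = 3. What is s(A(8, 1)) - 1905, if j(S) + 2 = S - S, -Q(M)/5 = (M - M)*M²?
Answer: -1906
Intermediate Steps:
A(X, q) = -1 (A(X, q) = -4 + 3 = -1)
Q(M) = 0 (Q(M) = -5*(M - M)*M² = -0*M² = -5*0 = 0)
j(S) = -2 (j(S) = -2 + (S - S) = -2 + 0 = -2)
l = 1 (l = (1 + 0)² = 1² = 1)
s(C) = -1 (s(C) = 1 - 2 = -1)
s(A(8, 1)) - 1905 = -1 - 1905 = -1906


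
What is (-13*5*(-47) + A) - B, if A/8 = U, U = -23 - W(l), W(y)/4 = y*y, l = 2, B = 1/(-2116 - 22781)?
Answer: 68292472/24897 ≈ 2743.0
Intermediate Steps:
B = -1/24897 (B = 1/(-24897) = -1/24897 ≈ -4.0165e-5)
W(y) = 4*y**2 (W(y) = 4*(y*y) = 4*y**2)
U = -39 (U = -23 - 4*2**2 = -23 - 4*4 = -23 - 1*16 = -23 - 16 = -39)
A = -312 (A = 8*(-39) = -312)
(-13*5*(-47) + A) - B = (-13*5*(-47) - 312) - 1*(-1/24897) = (-65*(-47) - 312) + 1/24897 = (3055 - 312) + 1/24897 = 2743 + 1/24897 = 68292472/24897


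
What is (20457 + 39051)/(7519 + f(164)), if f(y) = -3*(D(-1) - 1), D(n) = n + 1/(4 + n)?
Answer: 87/11 ≈ 7.9091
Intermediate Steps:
f(y) = 5 (f(y) = -3*((1 + (-1)² + 4*(-1))/(4 - 1) - 1) = -3*((1 + 1 - 4)/3 - 1) = -3*((⅓)*(-2) - 1) = -3*(-⅔ - 1) = -3*(-5/3) = 5)
(20457 + 39051)/(7519 + f(164)) = (20457 + 39051)/(7519 + 5) = 59508/7524 = 59508*(1/7524) = 87/11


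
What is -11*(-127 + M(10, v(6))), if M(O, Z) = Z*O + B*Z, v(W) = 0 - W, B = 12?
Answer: 2849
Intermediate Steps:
v(W) = -W
M(O, Z) = 12*Z + O*Z (M(O, Z) = Z*O + 12*Z = O*Z + 12*Z = 12*Z + O*Z)
-11*(-127 + M(10, v(6))) = -11*(-127 + (-1*6)*(12 + 10)) = -11*(-127 - 6*22) = -11*(-127 - 132) = -11*(-259) = 2849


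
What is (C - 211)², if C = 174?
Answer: 1369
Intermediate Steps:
(C - 211)² = (174 - 211)² = (-37)² = 1369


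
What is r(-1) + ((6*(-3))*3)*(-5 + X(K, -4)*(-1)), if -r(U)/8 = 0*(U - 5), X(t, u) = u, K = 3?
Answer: 54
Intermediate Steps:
r(U) = 0 (r(U) = -0*(U - 5) = -0*(-5 + U) = -8*0 = 0)
r(-1) + ((6*(-3))*3)*(-5 + X(K, -4)*(-1)) = 0 + ((6*(-3))*3)*(-5 - 4*(-1)) = 0 + (-18*3)*(-5 + 4) = 0 - 54*(-1) = 0 + 54 = 54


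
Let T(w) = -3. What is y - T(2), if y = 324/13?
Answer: 363/13 ≈ 27.923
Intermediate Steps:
y = 324/13 (y = 324*(1/13) = 324/13 ≈ 24.923)
y - T(2) = 324/13 - 1*(-3) = 324/13 + 3 = 363/13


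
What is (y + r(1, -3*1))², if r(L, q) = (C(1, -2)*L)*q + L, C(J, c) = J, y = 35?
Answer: 1089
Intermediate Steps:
r(L, q) = L + L*q (r(L, q) = (1*L)*q + L = L*q + L = L + L*q)
(y + r(1, -3*1))² = (35 + 1*(1 - 3*1))² = (35 + 1*(1 - 3))² = (35 + 1*(-2))² = (35 - 2)² = 33² = 1089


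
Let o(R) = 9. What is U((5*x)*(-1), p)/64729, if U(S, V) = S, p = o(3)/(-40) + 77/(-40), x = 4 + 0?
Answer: -20/64729 ≈ -0.00030898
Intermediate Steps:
x = 4
p = -43/20 (p = 9/(-40) + 77/(-40) = 9*(-1/40) + 77*(-1/40) = -9/40 - 77/40 = -43/20 ≈ -2.1500)
U((5*x)*(-1), p)/64729 = ((5*4)*(-1))/64729 = (20*(-1))*(1/64729) = -20*1/64729 = -20/64729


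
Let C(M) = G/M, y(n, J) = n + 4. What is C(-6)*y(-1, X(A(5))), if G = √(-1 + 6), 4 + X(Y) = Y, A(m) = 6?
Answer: -√5/2 ≈ -1.1180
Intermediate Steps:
X(Y) = -4 + Y
G = √5 ≈ 2.2361
y(n, J) = 4 + n
C(M) = √5/M
C(-6)*y(-1, X(A(5))) = (√5/(-6))*(4 - 1) = (√5*(-⅙))*3 = -√5/6*3 = -√5/2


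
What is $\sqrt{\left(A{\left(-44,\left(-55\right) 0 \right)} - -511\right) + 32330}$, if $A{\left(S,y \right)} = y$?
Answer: $3 \sqrt{3649} \approx 181.22$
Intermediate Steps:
$\sqrt{\left(A{\left(-44,\left(-55\right) 0 \right)} - -511\right) + 32330} = \sqrt{\left(\left(-55\right) 0 - -511\right) + 32330} = \sqrt{\left(0 + 511\right) + 32330} = \sqrt{511 + 32330} = \sqrt{32841} = 3 \sqrt{3649}$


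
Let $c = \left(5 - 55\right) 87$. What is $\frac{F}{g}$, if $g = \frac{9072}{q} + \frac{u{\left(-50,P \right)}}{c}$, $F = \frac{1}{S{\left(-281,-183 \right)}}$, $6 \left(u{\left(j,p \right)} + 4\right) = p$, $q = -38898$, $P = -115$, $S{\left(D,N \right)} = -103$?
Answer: $\frac{56402100}{1323964163} \approx 0.042601$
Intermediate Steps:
$u{\left(j,p \right)} = -4 + \frac{p}{6}$
$c = -4350$ ($c = \left(-50\right) 87 = -4350$)
$F = - \frac{1}{103}$ ($F = \frac{1}{-103} = - \frac{1}{103} \approx -0.0097087$)
$g = - \frac{12854021}{56402100}$ ($g = \frac{9072}{-38898} + \frac{-4 + \frac{1}{6} \left(-115\right)}{-4350} = 9072 \left(- \frac{1}{38898}\right) + \left(-4 - \frac{115}{6}\right) \left(- \frac{1}{4350}\right) = - \frac{504}{2161} - - \frac{139}{26100} = - \frac{504}{2161} + \frac{139}{26100} = - \frac{12854021}{56402100} \approx -0.2279$)
$\frac{F}{g} = - \frac{1}{103 \left(- \frac{12854021}{56402100}\right)} = \left(- \frac{1}{103}\right) \left(- \frac{56402100}{12854021}\right) = \frac{56402100}{1323964163}$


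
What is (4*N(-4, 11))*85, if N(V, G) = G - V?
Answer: 5100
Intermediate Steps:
(4*N(-4, 11))*85 = (4*(11 - 1*(-4)))*85 = (4*(11 + 4))*85 = (4*15)*85 = 60*85 = 5100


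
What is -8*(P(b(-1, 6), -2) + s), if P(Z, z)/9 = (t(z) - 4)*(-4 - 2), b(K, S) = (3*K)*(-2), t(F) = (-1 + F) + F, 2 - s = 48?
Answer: -3520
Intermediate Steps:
s = -46 (s = 2 - 1*48 = 2 - 48 = -46)
t(F) = -1 + 2*F
b(K, S) = -6*K
P(Z, z) = 270 - 108*z (P(Z, z) = 9*(((-1 + 2*z) - 4)*(-4 - 2)) = 9*((-5 + 2*z)*(-6)) = 9*(30 - 12*z) = 270 - 108*z)
-8*(P(b(-1, 6), -2) + s) = -8*((270 - 108*(-2)) - 46) = -8*((270 + 216) - 46) = -8*(486 - 46) = -8*440 = -3520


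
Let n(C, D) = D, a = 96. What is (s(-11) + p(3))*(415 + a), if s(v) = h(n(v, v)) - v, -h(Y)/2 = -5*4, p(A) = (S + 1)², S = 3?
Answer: 34237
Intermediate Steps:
p(A) = 16 (p(A) = (3 + 1)² = 4² = 16)
h(Y) = 40 (h(Y) = -(-10)*4 = -2*(-20) = 40)
s(v) = 40 - v
(s(-11) + p(3))*(415 + a) = ((40 - 1*(-11)) + 16)*(415 + 96) = ((40 + 11) + 16)*511 = (51 + 16)*511 = 67*511 = 34237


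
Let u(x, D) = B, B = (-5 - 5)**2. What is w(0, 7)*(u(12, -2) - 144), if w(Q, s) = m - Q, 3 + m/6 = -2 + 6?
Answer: -264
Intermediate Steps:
m = 6 (m = -18 + 6*(-2 + 6) = -18 + 6*4 = -18 + 24 = 6)
B = 100 (B = (-10)**2 = 100)
u(x, D) = 100
w(Q, s) = 6 - Q
w(0, 7)*(u(12, -2) - 144) = (6 - 1*0)*(100 - 144) = (6 + 0)*(-44) = 6*(-44) = -264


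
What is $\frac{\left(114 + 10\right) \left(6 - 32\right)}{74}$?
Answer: $- \frac{1612}{37} \approx -43.568$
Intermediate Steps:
$\frac{\left(114 + 10\right) \left(6 - 32\right)}{74} = 124 \left(6 - 32\right) \frac{1}{74} = 124 \left(-26\right) \frac{1}{74} = \left(-3224\right) \frac{1}{74} = - \frac{1612}{37}$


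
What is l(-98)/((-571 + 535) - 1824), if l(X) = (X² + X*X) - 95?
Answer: -6371/620 ≈ -10.276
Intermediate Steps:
l(X) = -95 + 2*X² (l(X) = (X² + X²) - 95 = 2*X² - 95 = -95 + 2*X²)
l(-98)/((-571 + 535) - 1824) = (-95 + 2*(-98)²)/((-571 + 535) - 1824) = (-95 + 2*9604)/(-36 - 1824) = (-95 + 19208)/(-1860) = 19113*(-1/1860) = -6371/620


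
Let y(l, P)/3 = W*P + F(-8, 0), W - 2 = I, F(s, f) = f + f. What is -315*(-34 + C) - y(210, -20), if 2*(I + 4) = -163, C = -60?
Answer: 24600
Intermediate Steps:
F(s, f) = 2*f
I = -171/2 (I = -4 + (½)*(-163) = -4 - 163/2 = -171/2 ≈ -85.500)
W = -167/2 (W = 2 - 171/2 = -167/2 ≈ -83.500)
y(l, P) = -501*P/2 (y(l, P) = 3*(-167*P/2 + 2*0) = 3*(-167*P/2 + 0) = 3*(-167*P/2) = -501*P/2)
-315*(-34 + C) - y(210, -20) = -315*(-34 - 60) - (-501)*(-20)/2 = -315*(-94) - 1*5010 = 29610 - 5010 = 24600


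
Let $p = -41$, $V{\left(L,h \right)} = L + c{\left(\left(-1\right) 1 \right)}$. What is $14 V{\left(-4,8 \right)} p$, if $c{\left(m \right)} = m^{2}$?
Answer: $1722$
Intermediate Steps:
$V{\left(L,h \right)} = 1 + L$ ($V{\left(L,h \right)} = L + \left(\left(-1\right) 1\right)^{2} = L + \left(-1\right)^{2} = L + 1 = 1 + L$)
$14 V{\left(-4,8 \right)} p = 14 \left(1 - 4\right) \left(-41\right) = 14 \left(-3\right) \left(-41\right) = \left(-42\right) \left(-41\right) = 1722$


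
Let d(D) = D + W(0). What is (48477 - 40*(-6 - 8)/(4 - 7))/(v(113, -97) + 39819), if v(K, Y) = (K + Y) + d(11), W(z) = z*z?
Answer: 144871/119538 ≈ 1.2119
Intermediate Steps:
W(z) = z²
d(D) = D (d(D) = D + 0² = D + 0 = D)
v(K, Y) = 11 + K + Y (v(K, Y) = (K + Y) + 11 = 11 + K + Y)
(48477 - 40*(-6 - 8)/(4 - 7))/(v(113, -97) + 39819) = (48477 - 40*(-6 - 8)/(4 - 7))/((11 + 113 - 97) + 39819) = (48477 - (-560)/(-3))/(27 + 39819) = (48477 - (-560)*(-1)/3)/39846 = (48477 - 40*14/3)*(1/39846) = (48477 - 560/3)*(1/39846) = (144871/3)*(1/39846) = 144871/119538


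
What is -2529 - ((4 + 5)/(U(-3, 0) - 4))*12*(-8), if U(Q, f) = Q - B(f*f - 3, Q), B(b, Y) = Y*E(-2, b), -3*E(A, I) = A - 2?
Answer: -2817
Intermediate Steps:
E(A, I) = ⅔ - A/3 (E(A, I) = -(A - 2)/3 = -(-2 + A)/3 = ⅔ - A/3)
B(b, Y) = 4*Y/3 (B(b, Y) = Y*(⅔ - ⅓*(-2)) = Y*(⅔ + ⅔) = Y*(4/3) = 4*Y/3)
U(Q, f) = -Q/3 (U(Q, f) = Q - 4*Q/3 = -Q/3)
-2529 - ((4 + 5)/(U(-3, 0) - 4))*12*(-8) = -2529 - ((4 + 5)/(-⅓*(-3) - 4))*12*(-8) = -2529 - (9/(1 - 4))*12*(-8) = -2529 - (9/(-3))*12*(-8) = -2529 - (9*(-⅓))*12*(-8) = -2529 - (-3*12)*(-8) = -2529 - (-36)*(-8) = -2529 - 1*288 = -2529 - 288 = -2817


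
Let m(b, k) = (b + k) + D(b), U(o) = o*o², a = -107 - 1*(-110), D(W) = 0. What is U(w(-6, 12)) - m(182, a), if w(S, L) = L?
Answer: 1543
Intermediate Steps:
a = 3 (a = -107 + 110 = 3)
U(o) = o³
m(b, k) = b + k (m(b, k) = (b + k) + 0 = b + k)
U(w(-6, 12)) - m(182, a) = 12³ - (182 + 3) = 1728 - 1*185 = 1728 - 185 = 1543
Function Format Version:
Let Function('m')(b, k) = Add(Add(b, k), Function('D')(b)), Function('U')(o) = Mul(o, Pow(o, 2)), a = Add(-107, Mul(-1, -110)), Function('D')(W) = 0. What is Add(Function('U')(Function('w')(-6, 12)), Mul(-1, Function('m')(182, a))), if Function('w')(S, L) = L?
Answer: 1543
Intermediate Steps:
a = 3 (a = Add(-107, 110) = 3)
Function('U')(o) = Pow(o, 3)
Function('m')(b, k) = Add(b, k) (Function('m')(b, k) = Add(Add(b, k), 0) = Add(b, k))
Add(Function('U')(Function('w')(-6, 12)), Mul(-1, Function('m')(182, a))) = Add(Pow(12, 3), Mul(-1, Add(182, 3))) = Add(1728, Mul(-1, 185)) = Add(1728, -185) = 1543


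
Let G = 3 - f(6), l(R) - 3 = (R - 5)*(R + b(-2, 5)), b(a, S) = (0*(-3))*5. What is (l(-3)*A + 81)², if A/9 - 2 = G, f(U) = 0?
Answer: 1679616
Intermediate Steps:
b(a, S) = 0 (b(a, S) = 0*5 = 0)
l(R) = 3 + R*(-5 + R) (l(R) = 3 + (R - 5)*(R + 0) = 3 + (-5 + R)*R = 3 + R*(-5 + R))
G = 3 (G = 3 - 1*0 = 3 + 0 = 3)
A = 45 (A = 18 + 9*3 = 18 + 27 = 45)
(l(-3)*A + 81)² = ((3 + (-3)² - 5*(-3))*45 + 81)² = ((3 + 9 + 15)*45 + 81)² = (27*45 + 81)² = (1215 + 81)² = 1296² = 1679616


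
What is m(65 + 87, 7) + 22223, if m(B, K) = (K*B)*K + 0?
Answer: 29671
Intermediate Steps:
m(B, K) = B*K² (m(B, K) = (B*K)*K + 0 = B*K² + 0 = B*K²)
m(65 + 87, 7) + 22223 = (65 + 87)*7² + 22223 = 152*49 + 22223 = 7448 + 22223 = 29671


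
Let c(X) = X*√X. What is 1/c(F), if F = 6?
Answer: √6/36 ≈ 0.068041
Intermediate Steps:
c(X) = X^(3/2)
1/c(F) = 1/(6^(3/2)) = 1/(6*√6) = √6/36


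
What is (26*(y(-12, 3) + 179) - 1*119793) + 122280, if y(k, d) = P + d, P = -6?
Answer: 7063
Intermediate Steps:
y(k, d) = -6 + d
(26*(y(-12, 3) + 179) - 1*119793) + 122280 = (26*((-6 + 3) + 179) - 1*119793) + 122280 = (26*(-3 + 179) - 119793) + 122280 = (26*176 - 119793) + 122280 = (4576 - 119793) + 122280 = -115217 + 122280 = 7063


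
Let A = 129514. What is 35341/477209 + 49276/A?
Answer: 14046052479/30902623213 ≈ 0.45453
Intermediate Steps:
35341/477209 + 49276/A = 35341/477209 + 49276/129514 = 35341*(1/477209) + 49276*(1/129514) = 35341/477209 + 24638/64757 = 14046052479/30902623213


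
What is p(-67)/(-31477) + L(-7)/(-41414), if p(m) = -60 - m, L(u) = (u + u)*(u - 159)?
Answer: -36721223/651794239 ≈ -0.056339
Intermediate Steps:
L(u) = 2*u*(-159 + u) (L(u) = (2*u)*(-159 + u) = 2*u*(-159 + u))
p(-67)/(-31477) + L(-7)/(-41414) = (-60 - 1*(-67))/(-31477) + (2*(-7)*(-159 - 7))/(-41414) = (-60 + 67)*(-1/31477) + (2*(-7)*(-166))*(-1/41414) = 7*(-1/31477) + 2324*(-1/41414) = -7/31477 - 1162/20707 = -36721223/651794239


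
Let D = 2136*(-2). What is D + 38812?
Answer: 34540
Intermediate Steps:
D = -4272
D + 38812 = -4272 + 38812 = 34540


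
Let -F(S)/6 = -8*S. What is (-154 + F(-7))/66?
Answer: -245/33 ≈ -7.4242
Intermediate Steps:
F(S) = 48*S (F(S) = -(-48)*S = 48*S)
(-154 + F(-7))/66 = (-154 + 48*(-7))/66 = (-154 - 336)/66 = (1/66)*(-490) = -245/33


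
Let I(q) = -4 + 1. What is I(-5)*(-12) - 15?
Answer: 21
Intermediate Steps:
I(q) = -3
I(-5)*(-12) - 15 = -3*(-12) - 15 = 36 - 15 = 21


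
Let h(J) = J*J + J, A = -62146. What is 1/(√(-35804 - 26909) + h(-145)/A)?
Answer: -324402120/60551475229177 - 16414032593*I*√217/60551475229177 ≈ -5.3575e-6 - 0.0039932*I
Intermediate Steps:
h(J) = J + J² (h(J) = J² + J = J + J²)
1/(√(-35804 - 26909) + h(-145)/A) = 1/(√(-35804 - 26909) - 145*(1 - 145)/(-62146)) = 1/(√(-62713) - 145*(-144)*(-1/62146)) = 1/(17*I*√217 + 20880*(-1/62146)) = 1/(17*I*√217 - 10440/31073) = 1/(-10440/31073 + 17*I*√217)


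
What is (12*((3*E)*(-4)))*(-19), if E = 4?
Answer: 10944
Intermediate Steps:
(12*((3*E)*(-4)))*(-19) = (12*((3*4)*(-4)))*(-19) = (12*(12*(-4)))*(-19) = (12*(-48))*(-19) = -576*(-19) = 10944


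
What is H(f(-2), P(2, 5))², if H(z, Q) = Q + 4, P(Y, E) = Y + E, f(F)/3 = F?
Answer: 121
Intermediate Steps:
f(F) = 3*F
P(Y, E) = E + Y
H(z, Q) = 4 + Q
H(f(-2), P(2, 5))² = (4 + (5 + 2))² = (4 + 7)² = 11² = 121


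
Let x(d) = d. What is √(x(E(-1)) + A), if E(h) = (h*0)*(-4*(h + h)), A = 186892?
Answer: 2*√46723 ≈ 432.31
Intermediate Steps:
E(h) = 0 (E(h) = 0*(-8*h) = 0)
√(x(E(-1)) + A) = √(0 + 186892) = √186892 = 2*√46723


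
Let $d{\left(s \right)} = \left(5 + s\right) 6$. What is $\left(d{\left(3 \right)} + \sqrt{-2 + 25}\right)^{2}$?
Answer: $\left(48 + \sqrt{23}\right)^{2} \approx 2787.4$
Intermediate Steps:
$d{\left(s \right)} = 30 + 6 s$
$\left(d{\left(3 \right)} + \sqrt{-2 + 25}\right)^{2} = \left(\left(30 + 6 \cdot 3\right) + \sqrt{-2 + 25}\right)^{2} = \left(\left(30 + 18\right) + \sqrt{23}\right)^{2} = \left(48 + \sqrt{23}\right)^{2}$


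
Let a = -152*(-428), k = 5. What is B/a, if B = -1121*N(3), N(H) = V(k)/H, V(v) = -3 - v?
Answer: 59/1284 ≈ 0.045950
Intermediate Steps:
a = 65056
N(H) = -8/H (N(H) = (-3 - 1*5)/H = (-3 - 5)/H = -8/H)
B = 8968/3 (B = -(-8968)/3 = -1121*(-8/3) = 8968/3 ≈ 2989.3)
B/a = (8968/3)/65056 = (8968/3)*(1/65056) = 59/1284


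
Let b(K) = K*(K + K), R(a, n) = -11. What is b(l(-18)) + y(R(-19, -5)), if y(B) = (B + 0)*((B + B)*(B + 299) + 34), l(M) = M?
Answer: 69970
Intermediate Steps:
y(B) = B*(34 + 2*B*(299 + B)) (y(B) = B*((2*B)*(299 + B) + 34) = B*(2*B*(299 + B) + 34) = B*(34 + 2*B*(299 + B)))
b(K) = 2*K² (b(K) = K*(2*K) = 2*K²)
b(l(-18)) + y(R(-19, -5)) = 2*(-18)² + 2*(-11)*(17 + (-11)² + 299*(-11)) = 2*324 + 2*(-11)*(17 + 121 - 3289) = 648 + 2*(-11)*(-3151) = 648 + 69322 = 69970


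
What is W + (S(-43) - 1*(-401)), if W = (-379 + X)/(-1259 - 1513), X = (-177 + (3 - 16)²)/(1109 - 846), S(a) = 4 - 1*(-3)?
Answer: 297546373/729036 ≈ 408.14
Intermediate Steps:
S(a) = 7 (S(a) = 4 + 3 = 7)
X = -8/263 (X = (-177 + (-13)²)/263 = (-177 + 169)*(1/263) = -8*1/263 = -8/263 ≈ -0.030418)
W = 99685/729036 (W = (-379 - 8/263)/(-1259 - 1513) = -99685/263/(-2772) = -99685/263*(-1/2772) = 99685/729036 ≈ 0.13674)
W + (S(-43) - 1*(-401)) = 99685/729036 + (7 - 1*(-401)) = 99685/729036 + (7 + 401) = 99685/729036 + 408 = 297546373/729036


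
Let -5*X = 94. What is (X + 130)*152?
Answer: 84512/5 ≈ 16902.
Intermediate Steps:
X = -94/5 (X = -⅕*94 = -94/5 ≈ -18.800)
(X + 130)*152 = (-94/5 + 130)*152 = (556/5)*152 = 84512/5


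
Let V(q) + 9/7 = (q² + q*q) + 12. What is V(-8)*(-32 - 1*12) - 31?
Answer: -42941/7 ≈ -6134.4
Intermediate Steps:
V(q) = 75/7 + 2*q² (V(q) = -9/7 + ((q² + q*q) + 12) = -9/7 + ((q² + q²) + 12) = -9/7 + (2*q² + 12) = -9/7 + (12 + 2*q²) = 75/7 + 2*q²)
V(-8)*(-32 - 1*12) - 31 = (75/7 + 2*(-8)²)*(-32 - 1*12) - 31 = (75/7 + 2*64)*(-32 - 12) - 31 = (75/7 + 128)*(-44) - 31 = (971/7)*(-44) - 31 = -42724/7 - 31 = -42941/7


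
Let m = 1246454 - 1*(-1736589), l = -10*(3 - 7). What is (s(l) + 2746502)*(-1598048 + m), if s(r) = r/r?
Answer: 3803892922485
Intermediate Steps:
l = 40 (l = -10*(-4) = 40)
m = 2983043 (m = 1246454 + 1736589 = 2983043)
s(r) = 1
(s(l) + 2746502)*(-1598048 + m) = (1 + 2746502)*(-1598048 + 2983043) = 2746503*1384995 = 3803892922485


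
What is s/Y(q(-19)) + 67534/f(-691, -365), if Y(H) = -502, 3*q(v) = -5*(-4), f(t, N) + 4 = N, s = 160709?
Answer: -93203689/185238 ≈ -503.16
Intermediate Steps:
f(t, N) = -4 + N
q(v) = 20/3 (q(v) = (-5*(-4))/3 = (⅓)*20 = 20/3)
s/Y(q(-19)) + 67534/f(-691, -365) = 160709/(-502) + 67534/(-4 - 365) = 160709*(-1/502) + 67534/(-369) = -160709/502 + 67534*(-1/369) = -160709/502 - 67534/369 = -93203689/185238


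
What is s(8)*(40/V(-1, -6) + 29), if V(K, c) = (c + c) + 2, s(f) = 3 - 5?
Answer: -50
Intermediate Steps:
s(f) = -2
V(K, c) = 2 + 2*c (V(K, c) = 2*c + 2 = 2 + 2*c)
s(8)*(40/V(-1, -6) + 29) = -2*(40/(2 + 2*(-6)) + 29) = -2*(40/(2 - 12) + 29) = -2*(40/(-10) + 29) = -2*(40*(-1/10) + 29) = -2*(-4 + 29) = -2*25 = -50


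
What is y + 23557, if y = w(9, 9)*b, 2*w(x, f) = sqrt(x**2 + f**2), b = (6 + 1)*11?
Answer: 23557 + 693*sqrt(2)/2 ≈ 24047.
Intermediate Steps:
b = 77 (b = 7*11 = 77)
w(x, f) = sqrt(f**2 + x**2)/2 (w(x, f) = sqrt(x**2 + f**2)/2 = sqrt(f**2 + x**2)/2)
y = 693*sqrt(2)/2 (y = (sqrt(9**2 + 9**2)/2)*77 = (sqrt(81 + 81)/2)*77 = (sqrt(162)/2)*77 = ((9*sqrt(2))/2)*77 = (9*sqrt(2)/2)*77 = 693*sqrt(2)/2 ≈ 490.02)
y + 23557 = 693*sqrt(2)/2 + 23557 = 23557 + 693*sqrt(2)/2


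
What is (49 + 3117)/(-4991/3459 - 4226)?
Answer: -10951194/14622725 ≈ -0.74892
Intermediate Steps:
(49 + 3117)/(-4991/3459 - 4226) = 3166/(-4991*1/3459 - 4226) = 3166/(-4991/3459 - 4226) = 3166/(-14622725/3459) = 3166*(-3459/14622725) = -10951194/14622725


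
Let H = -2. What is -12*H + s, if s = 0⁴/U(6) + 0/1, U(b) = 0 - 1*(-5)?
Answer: 24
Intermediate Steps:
U(b) = 5 (U(b) = 0 + 5 = 5)
s = 0 (s = 0⁴/5 + 0/1 = 0*(⅕) + 0*1 = 0 + 0 = 0)
-12*H + s = -12*(-2) + 0 = 24 + 0 = 24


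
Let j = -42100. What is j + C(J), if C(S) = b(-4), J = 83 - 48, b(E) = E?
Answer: -42104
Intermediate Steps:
J = 35
C(S) = -4
j + C(J) = -42100 - 4 = -42104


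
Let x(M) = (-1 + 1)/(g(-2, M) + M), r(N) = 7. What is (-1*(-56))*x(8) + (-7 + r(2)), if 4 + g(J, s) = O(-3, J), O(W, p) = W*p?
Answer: 0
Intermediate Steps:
g(J, s) = -4 - 3*J
x(M) = 0 (x(M) = (-1 + 1)/((-4 - 3*(-2)) + M) = 0/((-4 + 6) + M) = 0/(2 + M) = 0)
(-1*(-56))*x(8) + (-7 + r(2)) = -1*(-56)*0 + (-7 + 7) = 56*0 + 0 = 0 + 0 = 0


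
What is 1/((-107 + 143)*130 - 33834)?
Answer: -1/29154 ≈ -3.4301e-5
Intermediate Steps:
1/((-107 + 143)*130 - 33834) = 1/(36*130 - 33834) = 1/(4680 - 33834) = 1/(-29154) = -1/29154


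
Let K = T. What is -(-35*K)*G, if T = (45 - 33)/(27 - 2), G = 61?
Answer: 5124/5 ≈ 1024.8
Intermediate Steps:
T = 12/25 ≈ 0.48000
K = 12/25 ≈ 0.48000
-(-35*K)*G = -(-35*12/25)*61 = -(-84)*61/5 = -1*(-5124/5) = 5124/5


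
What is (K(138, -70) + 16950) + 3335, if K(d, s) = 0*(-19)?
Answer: 20285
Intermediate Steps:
K(d, s) = 0
(K(138, -70) + 16950) + 3335 = (0 + 16950) + 3335 = 16950 + 3335 = 20285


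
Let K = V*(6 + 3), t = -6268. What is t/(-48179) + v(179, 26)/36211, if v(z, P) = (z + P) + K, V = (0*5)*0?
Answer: 236847243/1744609769 ≈ 0.13576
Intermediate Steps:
V = 0 (V = 0*0 = 0)
K = 0 (K = 0*(6 + 3) = 0*9 = 0)
v(z, P) = P + z (v(z, P) = (z + P) + 0 = (P + z) + 0 = P + z)
t/(-48179) + v(179, 26)/36211 = -6268/(-48179) + (26 + 179)/36211 = -6268*(-1/48179) + 205*(1/36211) = 6268/48179 + 205/36211 = 236847243/1744609769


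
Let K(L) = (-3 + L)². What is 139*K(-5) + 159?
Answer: 9055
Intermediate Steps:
139*K(-5) + 159 = 139*(-3 - 5)² + 159 = 139*(-8)² + 159 = 139*64 + 159 = 8896 + 159 = 9055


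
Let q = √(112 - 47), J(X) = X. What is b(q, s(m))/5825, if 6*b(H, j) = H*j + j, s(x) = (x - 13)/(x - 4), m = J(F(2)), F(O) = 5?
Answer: -4/17475 - 4*√65/17475 ≈ -0.0020743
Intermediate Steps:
q = √65 ≈ 8.0623
m = 5
s(x) = (-13 + x)/(-4 + x)
b(H, j) = j/6 + H*j/6 (b(H, j) = (H*j + j)/6 = (j + H*j)/6 = j/6 + H*j/6)
b(q, s(m))/5825 = (((-13 + 5)/(-4 + 5))*(1 + √65)/6)/5825 = ((-8/1)*(1 + √65)/6)*(1/5825) = ((1*(-8))*(1 + √65)/6)*(1/5825) = ((⅙)*(-8)*(1 + √65))*(1/5825) = (-4/3 - 4*√65/3)*(1/5825) = -4/17475 - 4*√65/17475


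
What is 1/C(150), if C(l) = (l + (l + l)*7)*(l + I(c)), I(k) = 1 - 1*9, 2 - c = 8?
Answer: 1/319500 ≈ 3.1299e-6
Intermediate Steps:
c = -6 (c = 2 - 1*8 = 2 - 8 = -6)
I(k) = -8 (I(k) = 1 - 9 = -8)
C(l) = 15*l*(-8 + l) (C(l) = (l + (l + l)*7)*(l - 8) = (l + (2*l)*7)*(-8 + l) = (l + 14*l)*(-8 + l) = (15*l)*(-8 + l) = 15*l*(-8 + l))
1/C(150) = 1/(15*150*(-8 + 150)) = 1/(15*150*142) = 1/319500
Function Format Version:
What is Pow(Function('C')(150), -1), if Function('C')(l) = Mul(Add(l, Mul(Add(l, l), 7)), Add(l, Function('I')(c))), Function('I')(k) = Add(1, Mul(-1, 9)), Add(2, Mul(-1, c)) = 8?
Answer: Rational(1, 319500) ≈ 3.1299e-6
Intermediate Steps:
c = -6 (c = Add(2, Mul(-1, 8)) = Add(2, -8) = -6)
Function('I')(k) = -8 (Function('I')(k) = Add(1, -9) = -8)
Function('C')(l) = Mul(15, l, Add(-8, l)) (Function('C')(l) = Mul(Add(l, Mul(Add(l, l), 7)), Add(l, -8)) = Mul(Add(l, Mul(Mul(2, l), 7)), Add(-8, l)) = Mul(Add(l, Mul(14, l)), Add(-8, l)) = Mul(Mul(15, l), Add(-8, l)) = Mul(15, l, Add(-8, l)))
Pow(Function('C')(150), -1) = Pow(Mul(15, 150, Add(-8, 150)), -1) = Pow(Mul(15, 150, 142), -1) = Pow(319500, -1) = Rational(1, 319500)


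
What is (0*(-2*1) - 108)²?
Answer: 11664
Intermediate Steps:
(0*(-2*1) - 108)² = (0*(-2) - 108)² = (0 - 108)² = (-108)² = 11664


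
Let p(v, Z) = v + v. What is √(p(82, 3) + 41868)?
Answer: 4*√2627 ≈ 205.02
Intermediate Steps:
p(v, Z) = 2*v
√(p(82, 3) + 41868) = √(2*82 + 41868) = √(164 + 41868) = √42032 = 4*√2627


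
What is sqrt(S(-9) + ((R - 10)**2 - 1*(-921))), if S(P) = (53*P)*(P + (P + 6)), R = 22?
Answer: sqrt(6789) ≈ 82.395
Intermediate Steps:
S(P) = 53*P*(6 + 2*P) (S(P) = (53*P)*(P + (6 + P)) = (53*P)*(6 + 2*P) = 53*P*(6 + 2*P))
sqrt(S(-9) + ((R - 10)**2 - 1*(-921))) = sqrt(106*(-9)*(3 - 9) + ((22 - 10)**2 - 1*(-921))) = sqrt(106*(-9)*(-6) + (12**2 + 921)) = sqrt(5724 + (144 + 921)) = sqrt(5724 + 1065) = sqrt(6789)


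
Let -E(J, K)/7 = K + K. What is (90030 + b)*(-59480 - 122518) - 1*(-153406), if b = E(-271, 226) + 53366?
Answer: -25521790130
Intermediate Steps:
E(J, K) = -14*K (E(J, K) = -7*(K + K) = -14*K)
b = 50202 (b = -14*226 + 53366 = -3164 + 53366 = 50202)
(90030 + b)*(-59480 - 122518) - 1*(-153406) = (90030 + 50202)*(-59480 - 122518) - 1*(-153406) = 140232*(-181998) + 153406 = -25521943536 + 153406 = -25521790130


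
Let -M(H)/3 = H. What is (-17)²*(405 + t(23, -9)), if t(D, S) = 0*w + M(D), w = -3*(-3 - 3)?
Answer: 97104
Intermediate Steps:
M(H) = -3*H
w = 18 (w = -3*(-6) = 18)
t(D, S) = -3*D (t(D, S) = 0*18 - 3*D = 0 - 3*D = -3*D)
(-17)²*(405 + t(23, -9)) = (-17)²*(405 - 3*23) = 289*(405 - 69) = 289*336 = 97104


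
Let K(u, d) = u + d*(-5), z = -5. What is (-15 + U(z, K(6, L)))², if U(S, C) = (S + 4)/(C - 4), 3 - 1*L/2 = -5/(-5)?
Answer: 72361/324 ≈ 223.34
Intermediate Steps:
L = 4 (L = 6 - (-10)/(-5) = 6 - (-10)*(-1)/5 = 6 - 2*1 = 6 - 2 = 4)
K(u, d) = u - 5*d
U(S, C) = (4 + S)/(-4 + C)
(-15 + U(z, K(6, L)))² = (-15 + (4 - 5)/(-4 + (6 - 5*4)))² = (-15 - 1/(-4 + (6 - 20)))² = (-15 - 1/(-4 - 14))² = (-15 - 1/(-18))² = (-15 - 1/18*(-1))² = (-15 + 1/18)² = (-269/18)² = 72361/324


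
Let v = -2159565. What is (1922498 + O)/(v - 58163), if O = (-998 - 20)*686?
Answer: -612075/1108864 ≈ -0.55198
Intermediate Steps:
O = -698348 (O = -1018*686 = -698348)
(1922498 + O)/(v - 58163) = (1922498 - 698348)/(-2159565 - 58163) = 1224150/(-2217728) = 1224150*(-1/2217728) = -612075/1108864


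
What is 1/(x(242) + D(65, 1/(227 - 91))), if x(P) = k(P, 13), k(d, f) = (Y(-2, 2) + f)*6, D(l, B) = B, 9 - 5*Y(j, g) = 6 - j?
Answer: 680/53861 ≈ 0.012625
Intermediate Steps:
Y(j, g) = ⅗ + j/5 (Y(j, g) = 9/5 - (6 - j)/5 = 9/5 + (-6/5 + j/5) = ⅗ + j/5)
k(d, f) = 6/5 + 6*f (k(d, f) = ((⅗ + (⅕)*(-2)) + f)*6 = ((⅗ - ⅖) + f)*6 = (⅕ + f)*6 = 6/5 + 6*f)
x(P) = 396/5 (x(P) = 6/5 + 6*13 = 6/5 + 78 = 396/5)
1/(x(242) + D(65, 1/(227 - 91))) = 1/(396/5 + 1/(227 - 91)) = 1/(396/5 + 1/136) = 1/(53861/680) = 680/53861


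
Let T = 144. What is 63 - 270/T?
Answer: 489/8 ≈ 61.125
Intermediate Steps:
63 - 270/T = 63 - 270/144 = 63 - 2*15/16 = 63 - 15/8 = 489/8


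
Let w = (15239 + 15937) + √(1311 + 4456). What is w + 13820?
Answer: 44996 + √5767 ≈ 45072.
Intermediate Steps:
w = 31176 + √5767 ≈ 31252.
w + 13820 = (31176 + √5767) + 13820 = 44996 + √5767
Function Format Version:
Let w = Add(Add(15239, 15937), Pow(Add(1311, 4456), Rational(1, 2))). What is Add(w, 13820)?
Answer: Add(44996, Pow(5767, Rational(1, 2))) ≈ 45072.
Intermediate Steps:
w = Add(31176, Pow(5767, Rational(1, 2))) ≈ 31252.
Add(w, 13820) = Add(Add(31176, Pow(5767, Rational(1, 2))), 13820) = Add(44996, Pow(5767, Rational(1, 2)))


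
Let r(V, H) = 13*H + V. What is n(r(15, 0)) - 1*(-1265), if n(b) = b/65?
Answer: 16448/13 ≈ 1265.2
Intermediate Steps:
r(V, H) = V + 13*H
n(b) = b/65 (n(b) = b*(1/65) = b/65)
n(r(15, 0)) - 1*(-1265) = (15 + 13*0)/65 - 1*(-1265) = (15 + 0)/65 + 1265 = (1/65)*15 + 1265 = 3/13 + 1265 = 16448/13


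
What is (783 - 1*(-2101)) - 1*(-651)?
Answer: 3535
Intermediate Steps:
(783 - 1*(-2101)) - 1*(-651) = (783 + 2101) + 651 = 2884 + 651 = 3535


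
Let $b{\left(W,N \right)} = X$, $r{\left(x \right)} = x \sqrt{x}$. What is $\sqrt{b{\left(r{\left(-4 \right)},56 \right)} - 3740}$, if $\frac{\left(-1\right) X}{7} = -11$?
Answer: $3 i \sqrt{407} \approx 60.523 i$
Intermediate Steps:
$r{\left(x \right)} = x^{\frac{3}{2}}$
$X = 77$ ($X = \left(-7\right) \left(-11\right) = 77$)
$b{\left(W,N \right)} = 77$
$\sqrt{b{\left(r{\left(-4 \right)},56 \right)} - 3740} = \sqrt{77 - 3740} = \sqrt{-3663} = 3 i \sqrt{407}$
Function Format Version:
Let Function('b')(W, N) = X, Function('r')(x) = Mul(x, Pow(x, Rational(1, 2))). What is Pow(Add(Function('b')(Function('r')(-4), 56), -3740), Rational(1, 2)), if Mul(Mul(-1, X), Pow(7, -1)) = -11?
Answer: Mul(3, I, Pow(407, Rational(1, 2))) ≈ Mul(60.523, I)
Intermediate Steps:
Function('r')(x) = Pow(x, Rational(3, 2))
X = 77 (X = Mul(-7, -11) = 77)
Function('b')(W, N) = 77
Pow(Add(Function('b')(Function('r')(-4), 56), -3740), Rational(1, 2)) = Pow(Add(77, -3740), Rational(1, 2)) = Pow(-3663, Rational(1, 2)) = Mul(3, I, Pow(407, Rational(1, 2)))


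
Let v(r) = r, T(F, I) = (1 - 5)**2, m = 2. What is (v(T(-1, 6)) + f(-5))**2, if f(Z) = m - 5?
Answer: 169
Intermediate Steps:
f(Z) = -3 (f(Z) = 2 - 5 = -3)
T(F, I) = 16 (T(F, I) = (-4)**2 = 16)
(v(T(-1, 6)) + f(-5))**2 = (16 - 3)**2 = 13**2 = 169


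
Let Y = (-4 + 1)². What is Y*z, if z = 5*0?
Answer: 0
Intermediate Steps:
Y = 9 (Y = (-3)² = 9)
z = 0
Y*z = 9*0 = 0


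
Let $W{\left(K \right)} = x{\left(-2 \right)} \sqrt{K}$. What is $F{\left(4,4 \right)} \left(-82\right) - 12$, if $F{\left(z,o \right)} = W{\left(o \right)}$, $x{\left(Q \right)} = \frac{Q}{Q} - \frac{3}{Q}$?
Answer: $-422$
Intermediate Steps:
$x{\left(Q \right)} = 1 - \frac{3}{Q}$
$W{\left(K \right)} = \frac{5 \sqrt{K}}{2}$ ($W{\left(K \right)} = \frac{-3 - 2}{-2} \sqrt{K} = \left(- \frac{1}{2}\right) \left(-5\right) \sqrt{K} = \frac{5 \sqrt{K}}{2}$)
$F{\left(z,o \right)} = \frac{5 \sqrt{o}}{2}$
$F{\left(4,4 \right)} \left(-82\right) - 12 = \frac{5 \sqrt{4}}{2} \left(-82\right) - 12 = \frac{5}{2} \cdot 2 \left(-82\right) - 12 = 5 \left(-82\right) - 12 = -410 - 12 = -422$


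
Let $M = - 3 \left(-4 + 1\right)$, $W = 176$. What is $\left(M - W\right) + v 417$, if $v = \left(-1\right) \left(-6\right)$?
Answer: $2335$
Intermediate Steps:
$v = 6$
$M = 9$ ($M = \left(-3\right) \left(-3\right) = 9$)
$\left(M - W\right) + v 417 = \left(9 - 176\right) + 6 \cdot 417 = \left(9 - 176\right) + 2502 = -167 + 2502 = 2335$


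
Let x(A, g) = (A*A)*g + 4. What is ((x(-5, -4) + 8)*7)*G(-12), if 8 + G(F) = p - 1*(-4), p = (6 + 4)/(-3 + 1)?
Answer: 5544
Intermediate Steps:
x(A, g) = 4 + g*A² (x(A, g) = A²*g + 4 = g*A² + 4 = 4 + g*A²)
p = -5 (p = 10/(-2) = 10*(-½) = -5)
G(F) = -9 (G(F) = -8 + (-5 - 1*(-4)) = -8 + (-5 + 4) = -8 - 1 = -9)
((x(-5, -4) + 8)*7)*G(-12) = (((4 - 4*(-5)²) + 8)*7)*(-9) = (((4 - 4*25) + 8)*7)*(-9) = (((4 - 100) + 8)*7)*(-9) = ((-96 + 8)*7)*(-9) = -88*7*(-9) = -616*(-9) = 5544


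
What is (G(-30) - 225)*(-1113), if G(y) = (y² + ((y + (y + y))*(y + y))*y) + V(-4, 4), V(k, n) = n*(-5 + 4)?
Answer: 179559177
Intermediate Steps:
V(k, n) = -n (V(k, n) = n*(-1) = -n)
G(y) = -4 + y² + 6*y³ (G(y) = (y² + ((y + (y + y))*(y + y))*y) - 1*4 = (y² + ((y + 2*y)*(2*y))*y) - 4 = (y² + ((3*y)*(2*y))*y) - 4 = (y² + (6*y²)*y) - 4 = (y² + 6*y³) - 4 = -4 + y² + 6*y³)
(G(-30) - 225)*(-1113) = ((-4 + (-30)² + 6*(-30)³) - 225)*(-1113) = ((-4 + 900 + 6*(-27000)) - 225)*(-1113) = ((-4 + 900 - 162000) - 225)*(-1113) = (-161104 - 225)*(-1113) = -161329*(-1113) = 179559177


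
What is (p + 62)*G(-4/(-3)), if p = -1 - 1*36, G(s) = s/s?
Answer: 25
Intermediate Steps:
G(s) = 1
p = -37 (p = -1 - 36 = -37)
(p + 62)*G(-4/(-3)) = (-37 + 62)*1 = 25*1 = 25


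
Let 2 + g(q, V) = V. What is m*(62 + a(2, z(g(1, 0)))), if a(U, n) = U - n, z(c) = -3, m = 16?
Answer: 1072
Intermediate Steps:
g(q, V) = -2 + V
m*(62 + a(2, z(g(1, 0)))) = 16*(62 + (2 - 1*(-3))) = 16*(62 + (2 + 3)) = 16*(62 + 5) = 16*67 = 1072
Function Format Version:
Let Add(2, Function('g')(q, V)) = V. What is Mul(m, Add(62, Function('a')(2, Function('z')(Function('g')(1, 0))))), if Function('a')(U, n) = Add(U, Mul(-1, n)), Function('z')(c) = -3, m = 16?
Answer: 1072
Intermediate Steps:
Function('g')(q, V) = Add(-2, V)
Mul(m, Add(62, Function('a')(2, Function('z')(Function('g')(1, 0))))) = Mul(16, Add(62, Add(2, Mul(-1, -3)))) = Mul(16, Add(62, Add(2, 3))) = Mul(16, Add(62, 5)) = Mul(16, 67) = 1072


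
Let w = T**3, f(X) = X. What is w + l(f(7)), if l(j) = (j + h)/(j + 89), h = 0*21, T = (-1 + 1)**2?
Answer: 7/96 ≈ 0.072917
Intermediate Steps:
T = 0 (T = 0**2 = 0)
h = 0
l(j) = j/(89 + j) (l(j) = (j + 0)/(j + 89) = j/(89 + j))
w = 0 (w = 0**3 = 0)
w + l(f(7)) = 0 + 7/(89 + 7) = 0 + 7/96 = 7/96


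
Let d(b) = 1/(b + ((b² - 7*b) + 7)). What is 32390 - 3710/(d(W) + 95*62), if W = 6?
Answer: 1335446120/41231 ≈ 32389.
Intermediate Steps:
d(b) = 1/(7 + b² - 6*b) (d(b) = 1/(b + (7 + b² - 7*b)) = 1/(7 + b² - 6*b))
32390 - 3710/(d(W) + 95*62) = 32390 - 3710/(1/(7 + 6² - 6*6) + 95*62) = 32390 - 3710/(1/(7 + 36 - 36) + 5890) = 32390 - 3710/(1/7 + 5890) = 32390 - 3710/(⅐ + 5890) = 32390 - 3710/41231/7 = 32390 - 3710*7/41231 = 32390 - 1*25970/41231 = 32390 - 25970/41231 = 1335446120/41231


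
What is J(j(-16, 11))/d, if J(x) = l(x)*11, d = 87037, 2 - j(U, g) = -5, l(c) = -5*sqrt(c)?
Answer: -55*sqrt(7)/87037 ≈ -0.0016719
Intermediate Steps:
j(U, g) = 7 (j(U, g) = 2 - 1*(-5) = 2 + 5 = 7)
J(x) = -55*sqrt(x) (J(x) = -5*sqrt(x)*11 = -55*sqrt(x))
J(j(-16, 11))/d = -55*sqrt(7)/87037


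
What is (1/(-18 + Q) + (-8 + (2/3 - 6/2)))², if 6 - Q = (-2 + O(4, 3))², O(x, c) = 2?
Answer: 15625/144 ≈ 108.51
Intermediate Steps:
Q = 6 (Q = 6 - (-2 + 2)² = 6 - 1*0² = 6 - 1*0 = 6 + 0 = 6)
(1/(-18 + Q) + (-8 + (2/3 - 6/2)))² = (1/(-18 + 6) + (-8 + (2/3 - 6/2)))² = (1/(-12) + (-8 + (2*(⅓) - 6*½)))² = (-1/12 + (-8 + (⅔ - 3)))² = (-1/12 + (-8 - 7/3))² = (-1/12 - 31/3)² = (-125/12)² = 15625/144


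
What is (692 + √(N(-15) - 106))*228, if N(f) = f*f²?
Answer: 157776 + 13452*I ≈ 1.5778e+5 + 13452.0*I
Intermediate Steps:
N(f) = f³
(692 + √(N(-15) - 106))*228 = (692 + √((-15)³ - 106))*228 = (692 + √(-3375 - 106))*228 = (692 + √(-3481))*228 = (692 + 59*I)*228 = 157776 + 13452*I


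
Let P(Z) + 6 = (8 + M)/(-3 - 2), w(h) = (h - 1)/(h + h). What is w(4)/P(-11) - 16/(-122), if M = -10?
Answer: 877/13664 ≈ 0.064183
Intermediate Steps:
w(h) = (-1 + h)/(2*h) (w(h) = (-1 + h)/((2*h)) = (-1 + h)*(1/(2*h)) = (-1 + h)/(2*h))
P(Z) = -28/5 (P(Z) = -6 + (8 - 10)/(-3 - 2) = -6 - 2/(-5) = -6 - 2*(-1/5) = -6 + 2/5 = -28/5)
w(4)/P(-11) - 16/(-122) = ((1/2)*(-1 + 4)/4)/(-28/5) - 16/(-122) = ((1/2)*(1/4)*3)*(-5/28) - 16*(-1/122) = (3/8)*(-5/28) + 8/61 = -15/224 + 8/61 = 877/13664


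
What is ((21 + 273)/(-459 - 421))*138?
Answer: -10143/220 ≈ -46.105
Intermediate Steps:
((21 + 273)/(-459 - 421))*138 = (294/(-880))*138 = (294*(-1/880))*138 = -147/440*138 = -10143/220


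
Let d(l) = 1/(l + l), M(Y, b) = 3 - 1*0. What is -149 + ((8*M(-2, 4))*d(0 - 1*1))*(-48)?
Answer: 427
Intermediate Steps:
M(Y, b) = 3 (M(Y, b) = 3 + 0 = 3)
d(l) = 1/(2*l)
-149 + ((8*M(-2, 4))*d(0 - 1*1))*(-48) = -149 + ((8*3)*(1/(2*(0 - 1*1))))*(-48) = -149 + (24*(1/(2*(0 - 1))))*(-48) = -149 + (24*((½)/(-1)))*(-48) = -149 + (24*((½)*(-1)))*(-48) = -149 + (24*(-½))*(-48) = -149 - 12*(-48) = -149 + 576 = 427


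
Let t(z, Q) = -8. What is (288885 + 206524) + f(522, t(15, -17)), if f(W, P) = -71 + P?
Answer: 495330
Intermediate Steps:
(288885 + 206524) + f(522, t(15, -17)) = (288885 + 206524) + (-71 - 8) = 495409 - 79 = 495330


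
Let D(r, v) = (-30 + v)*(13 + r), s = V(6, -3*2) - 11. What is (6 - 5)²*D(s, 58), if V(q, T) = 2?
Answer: 112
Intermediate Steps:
s = -9 (s = 2 - 11 = -9)
(6 - 5)²*D(s, 58) = (6 - 5)²*(-390 - 30*(-9) + 13*58 - 9*58) = 1²*(-390 + 270 + 754 - 522) = 1*112 = 112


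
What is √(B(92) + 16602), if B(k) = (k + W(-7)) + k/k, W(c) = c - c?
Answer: 3*√1855 ≈ 129.21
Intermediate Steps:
W(c) = 0
B(k) = 1 + k (B(k) = (k + 0) + k/k = k + 1 = 1 + k)
√(B(92) + 16602) = √((1 + 92) + 16602) = √(93 + 16602) = √16695 = 3*√1855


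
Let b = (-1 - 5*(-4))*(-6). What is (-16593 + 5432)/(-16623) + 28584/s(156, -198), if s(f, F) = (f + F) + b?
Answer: -39450893/216099 ≈ -182.56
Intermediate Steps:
b = -114 (b = (-1 + 20)*(-6) = 19*(-6) = -114)
s(f, F) = -114 + F + f (s(f, F) = (f + F) - 114 = (F + f) - 114 = -114 + F + f)
(-16593 + 5432)/(-16623) + 28584/s(156, -198) = (-16593 + 5432)/(-16623) + 28584/(-114 - 198 + 156) = -11161*(-1/16623) + 28584/(-156) = 11161/16623 + 28584*(-1/156) = 11161/16623 - 2382/13 = -39450893/216099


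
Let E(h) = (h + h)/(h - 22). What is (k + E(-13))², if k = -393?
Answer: 188485441/1225 ≈ 1.5387e+5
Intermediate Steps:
E(h) = 2*h/(-22 + h) (E(h) = (2*h)/(-22 + h) = 2*h/(-22 + h))
(k + E(-13))² = (-393 + 2*(-13)/(-22 - 13))² = (-393 + 2*(-13)/(-35))² = (-393 + 2*(-13)*(-1/35))² = (-393 + 26/35)² = (-13729/35)² = 188485441/1225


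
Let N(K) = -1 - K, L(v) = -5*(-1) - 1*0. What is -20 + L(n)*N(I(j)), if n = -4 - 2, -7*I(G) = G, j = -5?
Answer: -200/7 ≈ -28.571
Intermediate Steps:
I(G) = -G/7
n = -6
L(v) = 5 (L(v) = 5 + 0 = 5)
-20 + L(n)*N(I(j)) = -20 + 5*(-1 - (-1)*(-5)/7) = -20 + 5*(-1 - 1*5/7) = -20 + 5*(-1 - 5/7) = -20 + 5*(-12/7) = -20 - 60/7 = -200/7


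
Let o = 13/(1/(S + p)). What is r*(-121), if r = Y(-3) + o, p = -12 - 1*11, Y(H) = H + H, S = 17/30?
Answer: 1080409/30 ≈ 36014.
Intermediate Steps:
S = 17/30 (S = 17*(1/30) = 17/30 ≈ 0.56667)
Y(H) = 2*H
p = -23 (p = -12 - 11 = -23)
o = -8749/30 (o = 13/(1/(17/30 - 23)) = 13/(1/(-673/30)) = 13/(-30/673) = 13*(-673/30) = -8749/30 ≈ -291.63)
r = -8929/30 (r = 2*(-3) - 8749/30 = -6 - 8749/30 = -8929/30 ≈ -297.63)
r*(-121) = -8929/30*(-121) = 1080409/30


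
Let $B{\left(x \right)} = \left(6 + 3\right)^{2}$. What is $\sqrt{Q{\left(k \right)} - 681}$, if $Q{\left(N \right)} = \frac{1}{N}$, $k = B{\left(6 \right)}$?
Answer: $\frac{2 i \sqrt{13790}}{9} \approx 26.096 i$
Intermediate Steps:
$B{\left(x \right)} = 81$ ($B{\left(x \right)} = 9^{2} = 81$)
$k = 81$
$\sqrt{Q{\left(k \right)} - 681} = \sqrt{\frac{1}{81} - 681} = \sqrt{- \frac{55160}{81}} = \frac{2 i \sqrt{13790}}{9}$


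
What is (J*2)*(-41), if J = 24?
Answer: -1968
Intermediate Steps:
(J*2)*(-41) = (24*2)*(-41) = 48*(-41) = -1968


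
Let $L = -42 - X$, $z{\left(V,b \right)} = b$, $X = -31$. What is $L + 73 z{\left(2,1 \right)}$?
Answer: $62$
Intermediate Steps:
$L = -11$ ($L = -42 - -31 = -42 + 31 = -11$)
$L + 73 z{\left(2,1 \right)} = -11 + 73 \cdot 1 = -11 + 73 = 62$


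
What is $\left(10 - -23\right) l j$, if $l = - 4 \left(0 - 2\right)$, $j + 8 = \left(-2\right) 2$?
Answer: $-3168$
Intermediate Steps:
$j = -12$ ($j = -8 - 4 = -12$)
$l = 8$ ($l = \left(-4\right) \left(-2\right) = 8$)
$\left(10 - -23\right) l j = \left(10 - -23\right) 8 \left(-12\right) = \left(10 + 23\right) 8 \left(-12\right) = 33 \cdot 8 \left(-12\right) = 264 \left(-12\right) = -3168$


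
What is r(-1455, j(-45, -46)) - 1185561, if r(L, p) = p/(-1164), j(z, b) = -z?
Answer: -459997683/388 ≈ -1.1856e+6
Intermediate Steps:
r(L, p) = -p/1164 (r(L, p) = p*(-1/1164) = -p/1164)
r(-1455, j(-45, -46)) - 1185561 = -(-1)*(-45)/1164 - 1185561 = -1/1164*45 - 1185561 = -15/388 - 1185561 = -459997683/388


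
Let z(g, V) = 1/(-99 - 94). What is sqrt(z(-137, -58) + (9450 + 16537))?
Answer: sqrt(967989570)/193 ≈ 161.20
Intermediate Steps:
z(g, V) = -1/193 (z(g, V) = 1/(-193) = -1/193)
sqrt(z(-137, -58) + (9450 + 16537)) = sqrt(-1/193 + (9450 + 16537)) = sqrt(-1/193 + 25987) = sqrt(5015490/193) = sqrt(967989570)/193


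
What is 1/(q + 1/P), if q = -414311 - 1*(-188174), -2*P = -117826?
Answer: -58913/13322409080 ≈ -4.4221e-6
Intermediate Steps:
P = 58913 (P = -½*(-117826) = 58913)
q = -226137 (q = -414311 + 188174 = -226137)
1/(q + 1/P) = 1/(-226137 + 1/58913) = 1/(-13322409080/58913) = -58913/13322409080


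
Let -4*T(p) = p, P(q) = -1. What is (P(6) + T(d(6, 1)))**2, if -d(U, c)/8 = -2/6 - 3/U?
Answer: 64/9 ≈ 7.1111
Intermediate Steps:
d(U, c) = 8/3 + 24/U (d(U, c) = -8*(-2/6 - 3/U) = -8*(-2*1/6 - 3/U) = -8*(-1/3 - 3/U) = 8/3 + 24/U)
T(p) = -p/4
(P(6) + T(d(6, 1)))**2 = (-1 - (8/3 + 24/6)/4)**2 = (-1 - (8/3 + 24*(1/6))/4)**2 = (-1 - (8/3 + 4)/4)**2 = (-1 - 1/4*20/3)**2 = (-1 - 5/3)**2 = (-8/3)**2 = 64/9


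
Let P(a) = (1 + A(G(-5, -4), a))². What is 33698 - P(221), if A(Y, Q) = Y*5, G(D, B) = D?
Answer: 33122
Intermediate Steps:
A(Y, Q) = 5*Y
P(a) = 576 (P(a) = (1 + 5*(-5))² = (1 - 25)² = (-24)² = 576)
33698 - P(221) = 33698 - 1*576 = 33698 - 576 = 33122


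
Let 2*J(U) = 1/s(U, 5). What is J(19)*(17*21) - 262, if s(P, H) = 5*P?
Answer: -49423/190 ≈ -260.12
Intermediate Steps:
J(U) = 1/(10*U) (J(U) = 1/(2*((5*U))) = (1/(5*U))/2 = 1/(10*U))
J(19)*(17*21) - 262 = ((1/10)/19)*(17*21) - 262 = ((1/10)*(1/19))*357 - 262 = (1/190)*357 - 262 = 357/190 - 262 = -49423/190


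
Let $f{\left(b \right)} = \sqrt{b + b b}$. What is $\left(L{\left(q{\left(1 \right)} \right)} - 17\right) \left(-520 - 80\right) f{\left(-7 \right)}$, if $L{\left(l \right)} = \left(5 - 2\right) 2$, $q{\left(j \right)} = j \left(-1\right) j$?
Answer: $6600 \sqrt{42} \approx 42773.0$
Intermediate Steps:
$q{\left(j \right)} = - j^{2}$ ($q{\left(j \right)} = - j j = - j^{2}$)
$L{\left(l \right)} = 6$ ($L{\left(l \right)} = 3 \cdot 2 = 6$)
$f{\left(b \right)} = \sqrt{b + b^{2}}$
$\left(L{\left(q{\left(1 \right)} \right)} - 17\right) \left(-520 - 80\right) f{\left(-7 \right)} = \left(6 - 17\right) \left(-520 - 80\right) \sqrt{- 7 \left(1 - 7\right)} = \left(-11\right) \left(-600\right) \sqrt{\left(-7\right) \left(-6\right)} = 6600 \sqrt{42}$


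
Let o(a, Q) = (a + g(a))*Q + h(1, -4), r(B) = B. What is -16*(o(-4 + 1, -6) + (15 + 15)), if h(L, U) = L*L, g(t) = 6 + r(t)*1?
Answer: -496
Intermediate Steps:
g(t) = 6 + t (g(t) = 6 + t*1 = 6 + t)
h(L, U) = L²
o(a, Q) = 1 + Q*(6 + 2*a) (o(a, Q) = (a + (6 + a))*Q + 1² = (6 + 2*a)*Q + 1 = Q*(6 + 2*a) + 1 = 1 + Q*(6 + 2*a))
-16*(o(-4 + 1, -6) + (15 + 15)) = -16*((1 - 6*(-4 + 1) - 6*(6 + (-4 + 1))) + (15 + 15)) = -16*((1 - 6*(-3) - 6*(6 - 3)) + 30) = -16*((1 + 18 - 6*3) + 30) = -16*((1 + 18 - 18) + 30) = -16*(1 + 30) = -16*31 = -496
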